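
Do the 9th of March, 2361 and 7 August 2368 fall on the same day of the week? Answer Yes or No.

From Mar 9, 2361 to Aug 7, 2368 is 2708 days.
2708 mod 7 = 6, so they are different weekdays.
(Mar 9, 2361 is a Thursday; Aug 7, 2368 is a Wednesday.)

No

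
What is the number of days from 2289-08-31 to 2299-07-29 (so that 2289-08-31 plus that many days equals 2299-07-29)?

3619

Aug 31, 2289 → Aug 31, 2290: 365 days.
Aug 31, 2290 → Aug 31, 2291: 365 days.
Aug 31, 2291 → Aug 31, 2292: 366 days (Feb 29, 2292 is in that span).
Aug 31, 2292 → Aug 31, 2293: 365 days.
Aug 31, 2293 → Aug 31, 2294: 365 days.
Aug 31, 2294 → Aug 31, 2295: 365 days.
Aug 31, 2295 → Aug 31, 2296: 366 days (Feb 29, 2296 is in that span).
Aug 31, 2296 → Aug 31, 2297: 365 days.
Aug 31, 2297 → Aug 31, 2298: 365 days.
Aug 31, 2298 → Sep 30, 2298: 30 days (August has 31).
Sep 30, 2298 → Oct 30, 2298: 30 days (September has 30).
Oct 30, 2298 → Nov 30, 2298: 31 days (October has 31).
Nov 30, 2298 → Dec 30, 2298: 30 days (November has 30).
Dec 30, 2298 → Jan 30, 2299: 31 days (December has 31).
Jan 30, 2299 → Feb 28, 2299: 29 days (January has 31).
Feb 28, 2299 → Mar 28, 2299: 28 days (February has 28).
Mar 28, 2299 → Apr 28, 2299: 31 days (March has 31).
Apr 28, 2299 → May 28, 2299: 30 days (April has 30).
May 28, 2299 → Jun 28, 2299: 31 days (May has 31).
Jun 28, 2299 → Jul 28, 2299: 30 days (June has 30).
Jul 28, 2299 → Jul 29, 2299: 1 days.
Total: 3619 days.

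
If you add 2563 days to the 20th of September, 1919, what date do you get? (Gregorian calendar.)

September 26, 1926

+366 (one year; includes Feb 29, 1920) → Sep 20, 1920 (2197 left).
+365 (one year) → Sep 20, 1921 (1832 left).
+365 (one year) → Sep 20, 1922 (1467 left).
+365 (one year) → Sep 20, 1923 (1102 left).
+366 (one year; includes Feb 29, 1924) → Sep 20, 1924 (736 left).
+365 (one year) → Sep 20, 1925 (371 left).
Sep has 30 days: +11 → Oct 1, 1925 (360 left).
Oct has 31 days: +31 → Nov 1, 1925 (329 left).
Nov has 30 days: +30 → Dec 1, 1925 (299 left).
Dec has 31 days: +31 → Jan 1, 1926 (268 left).
Jan has 31 days: +31 → Feb 1, 1926 (237 left).
Feb has 28 days: +28 → Mar 1, 1926 (209 left).
Mar has 31 days: +31 → Apr 1, 1926 (178 left).
Apr has 30 days: +30 → May 1, 1926 (148 left).
May has 31 days: +31 → Jun 1, 1926 (117 left).
Jun has 30 days: +30 → Jul 1, 1926 (87 left).
Jul has 31 days: +31 → Aug 1, 1926 (56 left).
Aug has 31 days: +31 → Sep 1, 1926 (25 left).
+25 → Sep 26, 1926.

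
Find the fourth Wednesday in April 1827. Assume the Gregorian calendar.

April 1, 1827 is a Sunday.
The first Wednesday is therefore April 4 (3 days later).
The fourth Wednesday is 4 + 3×7 = April 25.

April 25, 1827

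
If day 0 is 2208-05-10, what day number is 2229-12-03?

7877

May 10, 2208 → May 10, 2209: 365 days.
May 10, 2209 → May 10, 2210: 365 days.
May 10, 2210 → May 10, 2211: 365 days.
May 10, 2211 → May 10, 2212: 366 days (Feb 29, 2212 is in that span).
May 10, 2212 → May 10, 2213: 365 days.
May 10, 2213 → May 10, 2214: 365 days.
May 10, 2214 → May 10, 2215: 365 days.
May 10, 2215 → May 10, 2216: 366 days (Feb 29, 2216 is in that span).
May 10, 2216 → May 10, 2217: 365 days.
May 10, 2217 → May 10, 2218: 365 days.
May 10, 2218 → May 10, 2219: 365 days.
May 10, 2219 → May 10, 2220: 366 days (Feb 29, 2220 is in that span).
May 10, 2220 → May 10, 2221: 365 days.
May 10, 2221 → May 10, 2222: 365 days.
May 10, 2222 → May 10, 2223: 365 days.
May 10, 2223 → May 10, 2224: 366 days (Feb 29, 2224 is in that span).
May 10, 2224 → May 10, 2225: 365 days.
May 10, 2225 → May 10, 2226: 365 days.
May 10, 2226 → May 10, 2227: 365 days.
May 10, 2227 → May 10, 2228: 366 days (Feb 29, 2228 is in that span).
May 10, 2228 → May 10, 2229: 365 days.
May 10, 2229 → Jun 10, 2229: 31 days (May has 31).
Jun 10, 2229 → Jul 10, 2229: 30 days (June has 30).
Jul 10, 2229 → Aug 10, 2229: 31 days (July has 31).
Aug 10, 2229 → Sep 10, 2229: 31 days (August has 31).
Sep 10, 2229 → Oct 10, 2229: 30 days (September has 30).
Oct 10, 2229 → Nov 10, 2229: 31 days (October has 31).
Nov 10, 2229 → Dec 3, 2229: 23 days.
Total: 7877 days.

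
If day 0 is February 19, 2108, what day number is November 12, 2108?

267

Feb 19, 2108 → Mar 19, 2108: 29 days (February has 29).
Mar 19, 2108 → Apr 19, 2108: 31 days (March has 31).
Apr 19, 2108 → May 19, 2108: 30 days (April has 30).
May 19, 2108 → Jun 19, 2108: 31 days (May has 31).
Jun 19, 2108 → Jul 19, 2108: 30 days (June has 30).
Jul 19, 2108 → Aug 19, 2108: 31 days (July has 31).
Aug 19, 2108 → Sep 19, 2108: 31 days (August has 31).
Sep 19, 2108 → Oct 19, 2108: 30 days (September has 30).
Oct 19, 2108 → Nov 12, 2108: 24 days.
Total: 267 days.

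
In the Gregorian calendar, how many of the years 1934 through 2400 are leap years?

114

Multiples of 4 in [1934,2400]: 117.
Of those, multiples of 100: 5 (not leap unless ÷400).
Multiples of 400: 2.
Leap years = 117 − 5 + 2 = 114.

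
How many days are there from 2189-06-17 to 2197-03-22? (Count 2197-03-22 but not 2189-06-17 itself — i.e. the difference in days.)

2835

Jun 17, 2189 → Jun 17, 2190: 365 days.
Jun 17, 2190 → Jun 17, 2191: 365 days.
Jun 17, 2191 → Jun 17, 2192: 366 days (Feb 29, 2192 is in that span).
Jun 17, 2192 → Jun 17, 2193: 365 days.
Jun 17, 2193 → Jun 17, 2194: 365 days.
Jun 17, 2194 → Jun 17, 2195: 365 days.
Jun 17, 2195 → Jun 17, 2196: 366 days (Feb 29, 2196 is in that span).
Jun 17, 2196 → Jul 17, 2196: 30 days (June has 30).
Jul 17, 2196 → Aug 17, 2196: 31 days (July has 31).
Aug 17, 2196 → Sep 17, 2196: 31 days (August has 31).
Sep 17, 2196 → Oct 17, 2196: 30 days (September has 30).
Oct 17, 2196 → Nov 17, 2196: 31 days (October has 31).
Nov 17, 2196 → Dec 17, 2196: 30 days (November has 30).
Dec 17, 2196 → Jan 17, 2197: 31 days (December has 31).
Jan 17, 2197 → Feb 17, 2197: 31 days (January has 31).
Feb 17, 2197 → Mar 17, 2197: 28 days (February has 28).
Mar 17, 2197 → Mar 22, 2197: 5 days.
Total: 2835 days.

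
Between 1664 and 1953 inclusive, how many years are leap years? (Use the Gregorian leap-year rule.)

Multiples of 4 in [1664,1953]: 73.
Of those, multiples of 100: 3 (not leap unless ÷400).
Multiples of 400: 0.
Leap years = 73 − 3 + 0 = 70.

70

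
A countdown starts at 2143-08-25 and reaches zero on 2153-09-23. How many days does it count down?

3682

Aug 25, 2143 → Aug 25, 2144: 366 days (Feb 29, 2144 is in that span).
Aug 25, 2144 → Aug 25, 2145: 365 days.
Aug 25, 2145 → Aug 25, 2146: 365 days.
Aug 25, 2146 → Aug 25, 2147: 365 days.
Aug 25, 2147 → Aug 25, 2148: 366 days (Feb 29, 2148 is in that span).
Aug 25, 2148 → Aug 25, 2149: 365 days.
Aug 25, 2149 → Aug 25, 2150: 365 days.
Aug 25, 2150 → Aug 25, 2151: 365 days.
Aug 25, 2151 → Aug 25, 2152: 366 days (Feb 29, 2152 is in that span).
Aug 25, 2152 → Sep 25, 2152: 31 days (August has 31).
Sep 25, 2152 → Oct 25, 2152: 30 days (September has 30).
Oct 25, 2152 → Nov 25, 2152: 31 days (October has 31).
Nov 25, 2152 → Dec 25, 2152: 30 days (November has 30).
Dec 25, 2152 → Jan 25, 2153: 31 days (December has 31).
Jan 25, 2153 → Feb 25, 2153: 31 days (January has 31).
Feb 25, 2153 → Mar 25, 2153: 28 days (February has 28).
Mar 25, 2153 → Apr 25, 2153: 31 days (March has 31).
Apr 25, 2153 → May 25, 2153: 30 days (April has 30).
May 25, 2153 → Jun 25, 2153: 31 days (May has 31).
Jun 25, 2153 → Jul 25, 2153: 30 days (June has 30).
Jul 25, 2153 → Aug 25, 2153: 31 days (July has 31).
Aug 25, 2153 → Sep 23, 2153: 29 days.
Total: 3682 days.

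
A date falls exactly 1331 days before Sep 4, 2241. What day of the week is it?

Friday

First find the weekday of Sep 4, 2241. Doomsday rule: the anchor day for the 2200s is Friday. For year 41: 41÷12 = 3 r 5, and 5÷4 = 1, so 3+5+1 = 9.
Friday + 9 ≡ Sunday — that's 2241's doomsday.
In September the doomsday date is Sep 5.
Sep 4 is 1 day before Sep 5; 1 mod 7 = 1, so Sunday − 1 = Saturday.
1331 mod 7 = 1, so 1331 days before a Saturday is Saturday − 1 = Friday.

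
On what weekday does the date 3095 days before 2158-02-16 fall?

Wednesday

Feb 16, 2158 is a Thursday.
3095 mod 7 = 1, so 3095 days before a Thursday is Thursday − 1 = Wednesday.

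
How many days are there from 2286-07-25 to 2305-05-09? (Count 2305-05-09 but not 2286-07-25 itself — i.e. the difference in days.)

6862

Jul 25, 2286 → Jul 25, 2287: 365 days.
Jul 25, 2287 → Jul 25, 2288: 366 days (Feb 29, 2288 is in that span).
Jul 25, 2288 → Jul 25, 2289: 365 days.
Jul 25, 2289 → Jul 25, 2290: 365 days.
Jul 25, 2290 → Jul 25, 2291: 365 days.
Jul 25, 2291 → Jul 25, 2292: 366 days (Feb 29, 2292 is in that span).
Jul 25, 2292 → Jul 25, 2293: 365 days.
Jul 25, 2293 → Jul 25, 2294: 365 days.
Jul 25, 2294 → Jul 25, 2295: 365 days.
Jul 25, 2295 → Jul 25, 2296: 366 days (Feb 29, 2296 is in that span).
Jul 25, 2296 → Jul 25, 2297: 365 days.
Jul 25, 2297 → Jul 25, 2298: 365 days.
Jul 25, 2298 → Jul 25, 2299: 365 days.
Jul 25, 2299 → Jul 25, 2300: 365 days.
Jul 25, 2300 → Jul 25, 2301: 365 days.
Jul 25, 2301 → Jul 25, 2302: 365 days.
Jul 25, 2302 → Jul 25, 2303: 365 days.
Jul 25, 2303 → Jul 25, 2304: 366 days (Feb 29, 2304 is in that span).
Jul 25, 2304 → Aug 25, 2304: 31 days (July has 31).
Aug 25, 2304 → Sep 25, 2304: 31 days (August has 31).
Sep 25, 2304 → Oct 25, 2304: 30 days (September has 30).
Oct 25, 2304 → Nov 25, 2304: 31 days (October has 31).
Nov 25, 2304 → Dec 25, 2304: 30 days (November has 30).
Dec 25, 2304 → Jan 25, 2305: 31 days (December has 31).
Jan 25, 2305 → Feb 25, 2305: 31 days (January has 31).
Feb 25, 2305 → Mar 25, 2305: 28 days (February has 28).
Mar 25, 2305 → Apr 25, 2305: 31 days (March has 31).
Apr 25, 2305 → May 9, 2305: 14 days.
Total: 6862 days.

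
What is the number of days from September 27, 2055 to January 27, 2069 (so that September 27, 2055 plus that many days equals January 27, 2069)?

Sep 27, 2055 → Sep 27, 2056: 366 days (Feb 29, 2056 is in that span).
Sep 27, 2056 → Sep 27, 2057: 365 days.
Sep 27, 2057 → Sep 27, 2058: 365 days.
Sep 27, 2058 → Sep 27, 2059: 365 days.
Sep 27, 2059 → Sep 27, 2060: 366 days (Feb 29, 2060 is in that span).
Sep 27, 2060 → Sep 27, 2061: 365 days.
Sep 27, 2061 → Sep 27, 2062: 365 days.
Sep 27, 2062 → Sep 27, 2063: 365 days.
Sep 27, 2063 → Sep 27, 2064: 366 days (Feb 29, 2064 is in that span).
Sep 27, 2064 → Sep 27, 2065: 365 days.
Sep 27, 2065 → Sep 27, 2066: 365 days.
Sep 27, 2066 → Sep 27, 2067: 365 days.
Sep 27, 2067 → Sep 27, 2068: 366 days (Feb 29, 2068 is in that span).
Sep 27, 2068 → Oct 27, 2068: 30 days (September has 30).
Oct 27, 2068 → Nov 27, 2068: 31 days (October has 31).
Nov 27, 2068 → Dec 27, 2068: 30 days (November has 30).
Dec 27, 2068 → Jan 27, 2069: 31 days.
Total: 4871 days.

4871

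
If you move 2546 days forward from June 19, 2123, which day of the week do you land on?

Jun 19, 2123 is a Saturday.
2546 mod 7 = 5, so 2546 days after a Saturday is Saturday + 5 = Thursday.

Thursday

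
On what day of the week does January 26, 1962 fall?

January 1, 1962 is a Monday.
Jan 1, 1962 → Jan 26, 1962: 25 days.
Total: 25 days.
25 mod 7 = 4, so Monday + 4 = Friday.

Friday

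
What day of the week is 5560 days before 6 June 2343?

Jun 6, 2343 is a Sunday.
5560 mod 7 = 2, so 5560 days before a Sunday is Sunday − 2 = Friday.

Friday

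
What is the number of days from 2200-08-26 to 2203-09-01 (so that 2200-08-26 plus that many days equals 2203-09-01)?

1101

Aug 26, 2200 → Aug 26, 2201: 365 days.
Aug 26, 2201 → Aug 26, 2202: 365 days.
Aug 26, 2202 → Sep 26, 2202: 31 days (August has 31).
Sep 26, 2202 → Oct 26, 2202: 30 days (September has 30).
Oct 26, 2202 → Nov 26, 2202: 31 days (October has 31).
Nov 26, 2202 → Dec 26, 2202: 30 days (November has 30).
Dec 26, 2202 → Jan 26, 2203: 31 days (December has 31).
Jan 26, 2203 → Feb 26, 2203: 31 days (January has 31).
Feb 26, 2203 → Mar 26, 2203: 28 days (February has 28).
Mar 26, 2203 → Apr 26, 2203: 31 days (March has 31).
Apr 26, 2203 → May 26, 2203: 30 days (April has 30).
May 26, 2203 → Jun 26, 2203: 31 days (May has 31).
Jun 26, 2203 → Jul 26, 2203: 30 days (June has 30).
Jul 26, 2203 → Aug 26, 2203: 31 days (July has 31).
Aug 26, 2203 → Sep 1, 2203: 6 days.
Total: 1101 days.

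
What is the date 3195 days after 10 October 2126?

July 10, 2135

+365 (one year) → Oct 10, 2127 (2830 left).
+366 (one year; includes Feb 29, 2128) → Oct 10, 2128 (2464 left).
+365 (one year) → Oct 10, 2129 (2099 left).
+365 (one year) → Oct 10, 2130 (1734 left).
+365 (one year) → Oct 10, 2131 (1369 left).
+366 (one year; includes Feb 29, 2132) → Oct 10, 2132 (1003 left).
+365 (one year) → Oct 10, 2133 (638 left).
+365 (one year) → Oct 10, 2134 (273 left).
Oct has 31 days: +22 → Nov 1, 2134 (251 left).
Nov has 30 days: +30 → Dec 1, 2134 (221 left).
Dec has 31 days: +31 → Jan 1, 2135 (190 left).
Jan has 31 days: +31 → Feb 1, 2135 (159 left).
Feb has 28 days: +28 → Mar 1, 2135 (131 left).
Mar has 31 days: +31 → Apr 1, 2135 (100 left).
Apr has 30 days: +30 → May 1, 2135 (70 left).
May has 31 days: +31 → Jun 1, 2135 (39 left).
Jun has 30 days: +30 → Jul 1, 2135 (9 left).
+9 → Jul 10, 2135.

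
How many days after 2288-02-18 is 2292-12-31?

1778

Feb 18, 2288 → Feb 18, 2289: 366 days (Feb 29, 2288 is in that span).
Feb 18, 2289 → Feb 18, 2290: 365 days.
Feb 18, 2290 → Feb 18, 2291: 365 days.
Feb 18, 2291 → Feb 18, 2292: 365 days.
Feb 18, 2292 → Mar 18, 2292: 29 days (February has 29).
Mar 18, 2292 → Apr 18, 2292: 31 days (March has 31).
Apr 18, 2292 → May 18, 2292: 30 days (April has 30).
May 18, 2292 → Jun 18, 2292: 31 days (May has 31).
Jun 18, 2292 → Jul 18, 2292: 30 days (June has 30).
Jul 18, 2292 → Aug 18, 2292: 31 days (July has 31).
Aug 18, 2292 → Sep 18, 2292: 31 days (August has 31).
Sep 18, 2292 → Oct 18, 2292: 30 days (September has 30).
Oct 18, 2292 → Nov 18, 2292: 31 days (October has 31).
Nov 18, 2292 → Dec 18, 2292: 30 days (November has 30).
Dec 18, 2292 → Dec 31, 2292: 13 days.
Total: 1778 days.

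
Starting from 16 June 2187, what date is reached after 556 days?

December 23, 2188

+366 (one year; includes Feb 29, 2188) → Jun 16, 2188 (190 left).
Jun has 30 days: +15 → Jul 1, 2188 (175 left).
Jul has 31 days: +31 → Aug 1, 2188 (144 left).
Aug has 31 days: +31 → Sep 1, 2188 (113 left).
Sep has 30 days: +30 → Oct 1, 2188 (83 left).
Oct has 31 days: +31 → Nov 1, 2188 (52 left).
Nov has 30 days: +30 → Dec 1, 2188 (22 left).
+22 → Dec 23, 2188.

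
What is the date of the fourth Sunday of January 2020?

January 1, 2020 is a Wednesday.
The first Sunday is therefore January 5 (4 days later).
The fourth Sunday is 5 + 3×7 = January 26.

January 26, 2020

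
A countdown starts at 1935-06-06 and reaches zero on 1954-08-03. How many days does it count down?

6998

Jun 6, 1935 → Jun 6, 1936: 366 days (Feb 29, 1936 is in that span).
Jun 6, 1936 → Jun 6, 1937: 365 days.
Jun 6, 1937 → Jun 6, 1938: 365 days.
Jun 6, 1938 → Jun 6, 1939: 365 days.
Jun 6, 1939 → Jun 6, 1940: 366 days (Feb 29, 1940 is in that span).
Jun 6, 1940 → Jun 6, 1941: 365 days.
Jun 6, 1941 → Jun 6, 1942: 365 days.
Jun 6, 1942 → Jun 6, 1943: 365 days.
Jun 6, 1943 → Jun 6, 1944: 366 days (Feb 29, 1944 is in that span).
Jun 6, 1944 → Jun 6, 1945: 365 days.
Jun 6, 1945 → Jun 6, 1946: 365 days.
Jun 6, 1946 → Jun 6, 1947: 365 days.
Jun 6, 1947 → Jun 6, 1948: 366 days (Feb 29, 1948 is in that span).
Jun 6, 1948 → Jun 6, 1949: 365 days.
Jun 6, 1949 → Jun 6, 1950: 365 days.
Jun 6, 1950 → Jun 6, 1951: 365 days.
Jun 6, 1951 → Jun 6, 1952: 366 days (Feb 29, 1952 is in that span).
Jun 6, 1952 → Jun 6, 1953: 365 days.
Jun 6, 1953 → Jun 6, 1954: 365 days.
Jun 6, 1954 → Jul 6, 1954: 30 days (June has 30).
Jul 6, 1954 → Aug 3, 1954: 28 days.
Total: 6998 days.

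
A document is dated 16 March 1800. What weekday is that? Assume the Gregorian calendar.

Doomsday rule: the anchor day for the 1800s is Friday. For year 00: 0÷12 = 0 r 0, and 0÷4 = 0, so 0+0+0 = 0.
Friday + 0 ≡ Friday — that's 1800's doomsday.
In March the doomsday date is Mar 14.
Mar 16 is 2 days after Mar 14; 2 mod 7 = 2, so Friday + 2 = Sunday.

Sunday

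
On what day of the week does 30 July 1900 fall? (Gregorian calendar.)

Monday

January 1, 1900 is a Monday.
Jan 1, 1900 → Feb 1, 1900: 31 days (January has 31).
Feb 1, 1900 → Mar 1, 1900: 28 days (February has 28).
Mar 1, 1900 → Apr 1, 1900: 31 days (March has 31).
Apr 1, 1900 → May 1, 1900: 30 days (April has 30).
May 1, 1900 → Jun 1, 1900: 31 days (May has 31).
Jun 1, 1900 → Jul 1, 1900: 30 days (June has 30).
Jul 1, 1900 → Jul 30, 1900: 29 days.
Total: 210 days.
210 mod 7 = 0, so Monday + 0 = Monday.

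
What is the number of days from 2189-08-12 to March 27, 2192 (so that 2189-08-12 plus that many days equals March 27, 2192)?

Aug 12, 2189 → Aug 12, 2190: 365 days.
Aug 12, 2190 → Aug 12, 2191: 365 days.
Aug 12, 2191 → Sep 12, 2191: 31 days (August has 31).
Sep 12, 2191 → Oct 12, 2191: 30 days (September has 30).
Oct 12, 2191 → Nov 12, 2191: 31 days (October has 31).
Nov 12, 2191 → Dec 12, 2191: 30 days (November has 30).
Dec 12, 2191 → Jan 12, 2192: 31 days (December has 31).
Jan 12, 2192 → Feb 12, 2192: 31 days (January has 31).
Feb 12, 2192 → Mar 12, 2192: 29 days (February has 29).
Mar 12, 2192 → Mar 27, 2192: 15 days.
Total: 958 days.

958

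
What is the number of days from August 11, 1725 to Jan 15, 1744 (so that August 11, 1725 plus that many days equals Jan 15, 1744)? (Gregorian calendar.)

6731

Aug 11, 1725 → Aug 11, 1726: 365 days.
Aug 11, 1726 → Aug 11, 1727: 365 days.
Aug 11, 1727 → Aug 11, 1728: 366 days (Feb 29, 1728 is in that span).
Aug 11, 1728 → Aug 11, 1729: 365 days.
Aug 11, 1729 → Aug 11, 1730: 365 days.
Aug 11, 1730 → Aug 11, 1731: 365 days.
Aug 11, 1731 → Aug 11, 1732: 366 days (Feb 29, 1732 is in that span).
Aug 11, 1732 → Aug 11, 1733: 365 days.
Aug 11, 1733 → Aug 11, 1734: 365 days.
Aug 11, 1734 → Aug 11, 1735: 365 days.
Aug 11, 1735 → Aug 11, 1736: 366 days (Feb 29, 1736 is in that span).
Aug 11, 1736 → Aug 11, 1737: 365 days.
Aug 11, 1737 → Aug 11, 1738: 365 days.
Aug 11, 1738 → Aug 11, 1739: 365 days.
Aug 11, 1739 → Aug 11, 1740: 366 days (Feb 29, 1740 is in that span).
Aug 11, 1740 → Aug 11, 1741: 365 days.
Aug 11, 1741 → Aug 11, 1742: 365 days.
Aug 11, 1742 → Aug 11, 1743: 365 days.
Aug 11, 1743 → Sep 11, 1743: 31 days (August has 31).
Sep 11, 1743 → Oct 11, 1743: 30 days (September has 30).
Oct 11, 1743 → Nov 11, 1743: 31 days (October has 31).
Nov 11, 1743 → Dec 11, 1743: 30 days (November has 30).
Dec 11, 1743 → Jan 11, 1744: 31 days (December has 31).
Jan 11, 1744 → Jan 15, 1744: 4 days.
Total: 6731 days.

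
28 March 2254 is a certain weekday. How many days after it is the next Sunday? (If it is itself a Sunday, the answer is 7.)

5

Mar 28, 2254 is a Tuesday.
From Tuesday to the next Sunday is 5 days.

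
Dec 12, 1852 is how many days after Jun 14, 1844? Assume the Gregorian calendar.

Jun 14, 1844 → Jun 14, 1845: 365 days.
Jun 14, 1845 → Jun 14, 1846: 365 days.
Jun 14, 1846 → Jun 14, 1847: 365 days.
Jun 14, 1847 → Jun 14, 1848: 366 days (Feb 29, 1848 is in that span).
Jun 14, 1848 → Jun 14, 1849: 365 days.
Jun 14, 1849 → Jun 14, 1850: 365 days.
Jun 14, 1850 → Jun 14, 1851: 365 days.
Jun 14, 1851 → Jun 14, 1852: 366 days (Feb 29, 1852 is in that span).
Jun 14, 1852 → Jul 14, 1852: 30 days (June has 30).
Jul 14, 1852 → Aug 14, 1852: 31 days (July has 31).
Aug 14, 1852 → Sep 14, 1852: 31 days (August has 31).
Sep 14, 1852 → Oct 14, 1852: 30 days (September has 30).
Oct 14, 1852 → Nov 14, 1852: 31 days (October has 31).
Nov 14, 1852 → Dec 12, 1852: 28 days.
Total: 3103 days.

3103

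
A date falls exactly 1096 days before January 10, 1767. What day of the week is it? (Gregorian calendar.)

Jan 10, 1767 is a Saturday.
1096 mod 7 = 4, so 1096 days before a Saturday is Saturday − 4 = Tuesday.

Tuesday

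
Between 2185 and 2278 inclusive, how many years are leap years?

Multiples of 4 in [2185,2278]: 23.
Of those, multiples of 100: 1 (not leap unless ÷400).
Multiples of 400: 0.
Leap years = 23 − 1 + 0 = 22.

22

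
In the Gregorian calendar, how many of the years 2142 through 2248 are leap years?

Multiples of 4 in [2142,2248]: 27.
Of those, multiples of 100: 1 (not leap unless ÷400).
Multiples of 400: 0.
Leap years = 27 − 1 + 0 = 26.

26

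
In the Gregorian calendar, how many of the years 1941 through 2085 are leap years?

Multiples of 4 in [1941,2085]: 36.
Of those, multiples of 100: 1 (not leap unless ÷400).
Multiples of 400: 1.
Leap years = 36 − 1 + 1 = 36.

36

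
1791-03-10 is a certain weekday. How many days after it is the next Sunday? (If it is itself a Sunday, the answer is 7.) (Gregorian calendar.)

3

Mar 10, 1791 is a Thursday.
From Thursday to the next Sunday is 3 days.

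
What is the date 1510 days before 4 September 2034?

−365 (one year) → Sep 4, 2033 (1145 left).
−365 (one year) → Sep 4, 2032 (780 left).
−366 (one year; includes Feb 29, 2032) → Sep 4, 2031 (414 left).
−365 (one year) → Sep 4, 2030 (49 left).
−4 → Aug 31, 2030 (end of Aug, 31 days; 45 left).
−31 → Jul 31, 2030 (end of Jul, 31 days; 14 left).
−14 → Jul 17, 2030.

July 17, 2030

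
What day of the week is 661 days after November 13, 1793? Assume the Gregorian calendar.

Saturday

Nov 13, 1793 is a Wednesday.
661 mod 7 = 3, so 661 days after a Wednesday is Wednesday + 3 = Saturday.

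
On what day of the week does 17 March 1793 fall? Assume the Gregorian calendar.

Doomsday rule: the anchor day for the 1700s is Sunday. For year 93: 93÷12 = 7 r 9, and 9÷4 = 2, so 7+9+2 = 18.
Sunday + 18 ≡ Thursday — that's 1793's doomsday.
In March the doomsday date is Mar 14.
Mar 17 is 3 days after Mar 14; 3 mod 7 = 3, so Thursday + 3 = Sunday.

Sunday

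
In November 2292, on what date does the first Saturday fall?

November 1, 2292 is a Tuesday.
The first Saturday is therefore November 5 (4 days later).

November 5, 2292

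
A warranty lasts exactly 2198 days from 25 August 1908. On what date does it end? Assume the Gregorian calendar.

+365 (one year) → Aug 25, 1909 (1833 left).
+365 (one year) → Aug 25, 1910 (1468 left).
+365 (one year) → Aug 25, 1911 (1103 left).
+366 (one year; includes Feb 29, 1912) → Aug 25, 1912 (737 left).
+365 (one year) → Aug 25, 1913 (372 left).
Aug has 31 days: +7 → Sep 1, 1913 (365 left).
Sep has 30 days: +30 → Oct 1, 1913 (335 left).
Oct has 31 days: +31 → Nov 1, 1913 (304 left).
Nov has 30 days: +30 → Dec 1, 1913 (274 left).
Dec has 31 days: +31 → Jan 1, 1914 (243 left).
Jan has 31 days: +31 → Feb 1, 1914 (212 left).
Feb has 28 days: +28 → Mar 1, 1914 (184 left).
Mar has 31 days: +31 → Apr 1, 1914 (153 left).
Apr has 30 days: +30 → May 1, 1914 (123 left).
May has 31 days: +31 → Jun 1, 1914 (92 left).
Jun has 30 days: +30 → Jul 1, 1914 (62 left).
Jul has 31 days: +31 → Aug 1, 1914 (31 left).
Aug has 31 days: +31 → Sep 1, 1914 (0 left).

September 1, 1914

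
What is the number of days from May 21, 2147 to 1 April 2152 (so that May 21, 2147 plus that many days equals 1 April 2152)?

May 21, 2147 → May 21, 2148: 366 days (Feb 29, 2148 is in that span).
May 21, 2148 → May 21, 2149: 365 days.
May 21, 2149 → May 21, 2150: 365 days.
May 21, 2150 → May 21, 2151: 365 days.
May 21, 2151 → Jun 21, 2151: 31 days (May has 31).
Jun 21, 2151 → Jul 21, 2151: 30 days (June has 30).
Jul 21, 2151 → Aug 21, 2151: 31 days (July has 31).
Aug 21, 2151 → Sep 21, 2151: 31 days (August has 31).
Sep 21, 2151 → Oct 21, 2151: 30 days (September has 30).
Oct 21, 2151 → Nov 21, 2151: 31 days (October has 31).
Nov 21, 2151 → Dec 21, 2151: 30 days (November has 30).
Dec 21, 2151 → Jan 21, 2152: 31 days (December has 31).
Jan 21, 2152 → Feb 21, 2152: 31 days (January has 31).
Feb 21, 2152 → Mar 21, 2152: 29 days (February has 29).
Mar 21, 2152 → Apr 1, 2152: 11 days.
Total: 1777 days.

1777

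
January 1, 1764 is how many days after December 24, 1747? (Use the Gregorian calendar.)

5852

Dec 24, 1747 → Dec 24, 1748: 366 days (Feb 29, 1748 is in that span).
Dec 24, 1748 → Dec 24, 1749: 365 days.
Dec 24, 1749 → Dec 24, 1750: 365 days.
Dec 24, 1750 → Dec 24, 1751: 365 days.
Dec 24, 1751 → Dec 24, 1752: 366 days (Feb 29, 1752 is in that span).
Dec 24, 1752 → Dec 24, 1753: 365 days.
Dec 24, 1753 → Dec 24, 1754: 365 days.
Dec 24, 1754 → Dec 24, 1755: 365 days.
Dec 24, 1755 → Dec 24, 1756: 366 days (Feb 29, 1756 is in that span).
Dec 24, 1756 → Dec 24, 1757: 365 days.
Dec 24, 1757 → Dec 24, 1758: 365 days.
Dec 24, 1758 → Dec 24, 1759: 365 days.
Dec 24, 1759 → Dec 24, 1760: 366 days (Feb 29, 1760 is in that span).
Dec 24, 1760 → Dec 24, 1761: 365 days.
Dec 24, 1761 → Dec 24, 1762: 365 days.
Dec 24, 1762 → Jan 24, 1763: 31 days (December has 31).
Jan 24, 1763 → Feb 24, 1763: 31 days (January has 31).
Feb 24, 1763 → Mar 24, 1763: 28 days (February has 28).
Mar 24, 1763 → Apr 24, 1763: 31 days (March has 31).
Apr 24, 1763 → May 24, 1763: 30 days (April has 30).
May 24, 1763 → Jun 24, 1763: 31 days (May has 31).
Jun 24, 1763 → Jul 24, 1763: 30 days (June has 30).
Jul 24, 1763 → Aug 24, 1763: 31 days (July has 31).
Aug 24, 1763 → Sep 24, 1763: 31 days (August has 31).
Sep 24, 1763 → Oct 24, 1763: 30 days (September has 30).
Oct 24, 1763 → Nov 24, 1763: 31 days (October has 31).
Nov 24, 1763 → Dec 24, 1763: 30 days (November has 30).
Dec 24, 1763 → Jan 1, 1764: 8 days.
Total: 5852 days.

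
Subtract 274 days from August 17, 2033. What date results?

−17 → Jul 31, 2033 (end of Jul, 31 days; 257 left).
−31 → Jun 30, 2033 (end of Jun, 30 days; 226 left).
−30 → May 31, 2033 (end of May, 31 days; 196 left).
−31 → Apr 30, 2033 (end of Apr, 30 days; 165 left).
−30 → Mar 31, 2033 (end of Mar, 31 days; 135 left).
−31 → Feb 28, 2033 (end of Feb, 28 days; 104 left).
−28 → Jan 31, 2033 (end of Jan, 31 days; 76 left).
−31 → Dec 31, 2032 (end of Dec, 31 days; 45 left).
−31 → Nov 30, 2032 (end of Nov, 30 days; 14 left).
−14 → Nov 16, 2032.

November 16, 2032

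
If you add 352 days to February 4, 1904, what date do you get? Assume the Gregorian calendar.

Feb has 29 days: +26 → Mar 1, 1904 (326 left).
Mar has 31 days: +31 → Apr 1, 1904 (295 left).
Apr has 30 days: +30 → May 1, 1904 (265 left).
May has 31 days: +31 → Jun 1, 1904 (234 left).
Jun has 30 days: +30 → Jul 1, 1904 (204 left).
Jul has 31 days: +31 → Aug 1, 1904 (173 left).
Aug has 31 days: +31 → Sep 1, 1904 (142 left).
Sep has 30 days: +30 → Oct 1, 1904 (112 left).
Oct has 31 days: +31 → Nov 1, 1904 (81 left).
Nov has 30 days: +30 → Dec 1, 1904 (51 left).
Dec has 31 days: +31 → Jan 1, 1905 (20 left).
+20 → Jan 21, 1905.

January 21, 1905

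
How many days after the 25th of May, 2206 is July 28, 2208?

795

May 25, 2206 → May 25, 2207: 365 days.
May 25, 2207 → May 25, 2208: 366 days (Feb 29, 2208 is in that span).
May 25, 2208 → Jun 25, 2208: 31 days (May has 31).
Jun 25, 2208 → Jul 25, 2208: 30 days (June has 30).
Jul 25, 2208 → Jul 28, 2208: 3 days.
Total: 795 days.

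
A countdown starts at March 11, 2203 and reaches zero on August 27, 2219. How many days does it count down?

6013

Mar 11, 2203 → Mar 11, 2204: 366 days (Feb 29, 2204 is in that span).
Mar 11, 2204 → Mar 11, 2205: 365 days.
Mar 11, 2205 → Mar 11, 2206: 365 days.
Mar 11, 2206 → Mar 11, 2207: 365 days.
Mar 11, 2207 → Mar 11, 2208: 366 days (Feb 29, 2208 is in that span).
Mar 11, 2208 → Mar 11, 2209: 365 days.
Mar 11, 2209 → Mar 11, 2210: 365 days.
Mar 11, 2210 → Mar 11, 2211: 365 days.
Mar 11, 2211 → Mar 11, 2212: 366 days (Feb 29, 2212 is in that span).
Mar 11, 2212 → Mar 11, 2213: 365 days.
Mar 11, 2213 → Mar 11, 2214: 365 days.
Mar 11, 2214 → Mar 11, 2215: 365 days.
Mar 11, 2215 → Mar 11, 2216: 366 days (Feb 29, 2216 is in that span).
Mar 11, 2216 → Mar 11, 2217: 365 days.
Mar 11, 2217 → Mar 11, 2218: 365 days.
Mar 11, 2218 → Mar 11, 2219: 365 days.
Mar 11, 2219 → Apr 11, 2219: 31 days (March has 31).
Apr 11, 2219 → May 11, 2219: 30 days (April has 30).
May 11, 2219 → Jun 11, 2219: 31 days (May has 31).
Jun 11, 2219 → Jul 11, 2219: 30 days (June has 30).
Jul 11, 2219 → Aug 11, 2219: 31 days (July has 31).
Aug 11, 2219 → Aug 27, 2219: 16 days.
Total: 6013 days.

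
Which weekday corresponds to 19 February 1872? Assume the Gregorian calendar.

Monday

Doomsday rule: the anchor day for the 1800s is Friday. For year 72: 72÷12 = 6 r 0, and 0÷4 = 0, so 6+0+0 = 6.
Friday + 6 ≡ Thursday — that's 1872's doomsday.
In February the doomsday date is Feb 29 (1872 is a leap year (divisible by 4)).
Feb 19 is 10 days before Feb 29; 10 mod 7 = 3, so Thursday − 3 = Monday.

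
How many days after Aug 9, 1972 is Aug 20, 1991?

6950

Aug 9, 1972 → Aug 9, 1973: 365 days.
Aug 9, 1973 → Aug 9, 1974: 365 days.
Aug 9, 1974 → Aug 9, 1975: 365 days.
Aug 9, 1975 → Aug 9, 1976: 366 days (Feb 29, 1976 is in that span).
Aug 9, 1976 → Aug 9, 1977: 365 days.
Aug 9, 1977 → Aug 9, 1978: 365 days.
Aug 9, 1978 → Aug 9, 1979: 365 days.
Aug 9, 1979 → Aug 9, 1980: 366 days (Feb 29, 1980 is in that span).
Aug 9, 1980 → Aug 9, 1981: 365 days.
Aug 9, 1981 → Aug 9, 1982: 365 days.
Aug 9, 1982 → Aug 9, 1983: 365 days.
Aug 9, 1983 → Aug 9, 1984: 366 days (Feb 29, 1984 is in that span).
Aug 9, 1984 → Aug 9, 1985: 365 days.
Aug 9, 1985 → Aug 9, 1986: 365 days.
Aug 9, 1986 → Aug 9, 1987: 365 days.
Aug 9, 1987 → Aug 9, 1988: 366 days (Feb 29, 1988 is in that span).
Aug 9, 1988 → Aug 9, 1989: 365 days.
Aug 9, 1989 → Aug 9, 1990: 365 days.
Aug 9, 1990 → Sep 9, 1990: 31 days (August has 31).
Sep 9, 1990 → Oct 9, 1990: 30 days (September has 30).
Oct 9, 1990 → Nov 9, 1990: 31 days (October has 31).
Nov 9, 1990 → Dec 9, 1990: 30 days (November has 30).
Dec 9, 1990 → Jan 9, 1991: 31 days (December has 31).
Jan 9, 1991 → Feb 9, 1991: 31 days (January has 31).
Feb 9, 1991 → Mar 9, 1991: 28 days (February has 28).
Mar 9, 1991 → Apr 9, 1991: 31 days (March has 31).
Apr 9, 1991 → May 9, 1991: 30 days (April has 30).
May 9, 1991 → Jun 9, 1991: 31 days (May has 31).
Jun 9, 1991 → Jul 9, 1991: 30 days (June has 30).
Jul 9, 1991 → Aug 9, 1991: 31 days (July has 31).
Aug 9, 1991 → Aug 20, 1991: 11 days.
Total: 6950 days.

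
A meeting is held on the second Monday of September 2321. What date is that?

September 1, 2321 is a Thursday.
The first Monday is therefore September 5 (4 days later).
The second Monday is 5 + 1×7 = September 12.

September 12, 2321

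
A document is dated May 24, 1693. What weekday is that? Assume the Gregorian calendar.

Sunday

Doomsday rule: the anchor day for the 1600s is Tuesday. For year 93: 93÷12 = 7 r 9, and 9÷4 = 2, so 7+9+2 = 18.
Tuesday + 18 ≡ Saturday — that's 1693's doomsday.
In May the doomsday date is May 9.
May 24 is 15 days after May 9; 15 mod 7 = 1, so Saturday + 1 = Sunday.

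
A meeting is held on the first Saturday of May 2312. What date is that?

May 4, 2312

May 1, 2312 is a Wednesday.
The first Saturday is therefore May 4 (3 days later).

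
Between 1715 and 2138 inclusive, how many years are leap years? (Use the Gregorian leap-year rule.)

Multiples of 4 in [1715,2138]: 106.
Of those, multiples of 100: 4 (not leap unless ÷400).
Multiples of 400: 1.
Leap years = 106 − 4 + 1 = 103.

103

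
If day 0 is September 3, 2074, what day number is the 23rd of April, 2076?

Sep 3, 2074 → Sep 3, 2075: 365 days.
Sep 3, 2075 → Oct 3, 2075: 30 days (September has 30).
Oct 3, 2075 → Nov 3, 2075: 31 days (October has 31).
Nov 3, 2075 → Dec 3, 2075: 30 days (November has 30).
Dec 3, 2075 → Jan 3, 2076: 31 days (December has 31).
Jan 3, 2076 → Feb 3, 2076: 31 days (January has 31).
Feb 3, 2076 → Mar 3, 2076: 29 days (February has 29).
Mar 3, 2076 → Apr 3, 2076: 31 days (March has 31).
Apr 3, 2076 → Apr 23, 2076: 20 days.
Total: 598 days.

598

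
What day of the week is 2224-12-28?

Tuesday

Doomsday rule: the anchor day for the 2200s is Friday. For year 24: 24÷12 = 2 r 0, and 0÷4 = 0, so 2+0+0 = 2.
Friday + 2 ≡ Sunday — that's 2224's doomsday.
In December the doomsday date is Dec 12.
Dec 28 is 16 days after Dec 12; 16 mod 7 = 2, so Sunday + 2 = Tuesday.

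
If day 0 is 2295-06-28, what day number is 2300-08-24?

Jun 28, 2295 → Jun 28, 2296: 366 days (Feb 29, 2296 is in that span).
Jun 28, 2296 → Jun 28, 2297: 365 days.
Jun 28, 2297 → Jun 28, 2298: 365 days.
Jun 28, 2298 → Jun 28, 2299: 365 days.
Jun 28, 2299 → Jun 28, 2300: 365 days.
Jun 28, 2300 → Jul 28, 2300: 30 days (June has 30).
Jul 28, 2300 → Aug 24, 2300: 27 days.
Total: 1883 days.

1883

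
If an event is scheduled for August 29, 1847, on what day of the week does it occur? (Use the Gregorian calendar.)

Sunday

Doomsday rule: the anchor day for the 1800s is Friday. For year 47: 47÷12 = 3 r 11, and 11÷4 = 2, so 3+11+2 = 16.
Friday + 16 ≡ Sunday — that's 1847's doomsday.
In August the doomsday date is Aug 8.
Aug 29 is 21 days after Aug 8; 21 mod 7 = 0, so Sunday + 0 = Sunday.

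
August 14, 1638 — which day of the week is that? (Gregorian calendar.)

Doomsday rule: the anchor day for the 1600s is Tuesday. For year 38: 38÷12 = 3 r 2, and 2÷4 = 0, so 3+2+0 = 5.
Tuesday + 5 ≡ Sunday — that's 1638's doomsday.
In August the doomsday date is Aug 8.
Aug 14 is 6 days after Aug 8; 6 mod 7 = 6, so Sunday + 6 = Saturday.

Saturday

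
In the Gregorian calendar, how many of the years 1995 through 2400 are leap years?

99

Multiples of 4 in [1995,2400]: 102.
Of those, multiples of 100: 5 (not leap unless ÷400).
Multiples of 400: 2.
Leap years = 102 − 5 + 2 = 99.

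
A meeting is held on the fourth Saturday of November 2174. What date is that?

November 26, 2174

November 1, 2174 is a Tuesday.
The first Saturday is therefore November 5 (4 days later).
The fourth Saturday is 5 + 3×7 = November 26.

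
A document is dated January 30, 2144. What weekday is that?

Thursday

Doomsday rule: the anchor day for the 2100s is Sunday. For year 44: 44÷12 = 3 r 8, and 8÷4 = 2, so 3+8+2 = 13.
Sunday + 13 ≡ Saturday — that's 2144's doomsday.
In January the doomsday date is Jan 4 (2144 is a leap year (divisible by 4)).
Jan 30 is 26 days after Jan 4; 26 mod 7 = 5, so Saturday + 5 = Thursday.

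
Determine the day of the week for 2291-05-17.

Sunday

Doomsday rule: the anchor day for the 2200s is Friday. For year 91: 91÷12 = 7 r 7, and 7÷4 = 1, so 7+7+1 = 15.
Friday + 15 ≡ Saturday — that's 2291's doomsday.
In May the doomsday date is May 9.
May 17 is 8 days after May 9; 8 mod 7 = 1, so Saturday + 1 = Sunday.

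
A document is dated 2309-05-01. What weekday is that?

Saturday

Doomsday rule: the anchor day for the 2300s is Wednesday. For year 09: 9÷12 = 0 r 9, and 9÷4 = 2, so 0+9+2 = 11.
Wednesday + 11 ≡ Sunday — that's 2309's doomsday.
In May the doomsday date is May 9.
May 1 is 8 days before May 9; 8 mod 7 = 1, so Sunday − 1 = Saturday.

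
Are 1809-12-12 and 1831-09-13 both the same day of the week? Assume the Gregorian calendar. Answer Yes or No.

From Dec 12, 1809 to Sep 13, 1831 is 7945 days.
7945 mod 7 = 0, so they are the same weekday.
(Dec 12, 1809 is a Tuesday; Sep 13, 1831 is a Tuesday.)

Yes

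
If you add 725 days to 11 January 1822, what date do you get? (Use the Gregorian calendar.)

January 6, 1824

+365 (one year) → Jan 11, 1823 (360 left).
Jan has 31 days: +21 → Feb 1, 1823 (339 left).
Feb has 28 days: +28 → Mar 1, 1823 (311 left).
Mar has 31 days: +31 → Apr 1, 1823 (280 left).
Apr has 30 days: +30 → May 1, 1823 (250 left).
May has 31 days: +31 → Jun 1, 1823 (219 left).
Jun has 30 days: +30 → Jul 1, 1823 (189 left).
Jul has 31 days: +31 → Aug 1, 1823 (158 left).
Aug has 31 days: +31 → Sep 1, 1823 (127 left).
Sep has 30 days: +30 → Oct 1, 1823 (97 left).
Oct has 31 days: +31 → Nov 1, 1823 (66 left).
Nov has 30 days: +30 → Dec 1, 1823 (36 left).
Dec has 31 days: +31 → Jan 1, 1824 (5 left).
+5 → Jan 6, 1824.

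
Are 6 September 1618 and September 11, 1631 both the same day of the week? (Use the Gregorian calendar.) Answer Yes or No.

From Sep 6, 1618 to Sep 11, 1631 is 4753 days.
4753 mod 7 = 0, so they are the same weekday.
(Sep 6, 1618 is a Thursday; Sep 11, 1631 is a Thursday.)

Yes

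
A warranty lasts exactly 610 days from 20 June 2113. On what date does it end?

+365 (one year) → Jun 20, 2114 (245 left).
Jun has 30 days: +11 → Jul 1, 2114 (234 left).
Jul has 31 days: +31 → Aug 1, 2114 (203 left).
Aug has 31 days: +31 → Sep 1, 2114 (172 left).
Sep has 30 days: +30 → Oct 1, 2114 (142 left).
Oct has 31 days: +31 → Nov 1, 2114 (111 left).
Nov has 30 days: +30 → Dec 1, 2114 (81 left).
Dec has 31 days: +31 → Jan 1, 2115 (50 left).
Jan has 31 days: +31 → Feb 1, 2115 (19 left).
+19 → Feb 20, 2115.

February 20, 2115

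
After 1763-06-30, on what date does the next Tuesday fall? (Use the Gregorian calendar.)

July 5, 1763

Jun 30, 1763 is a Thursday.
From Thursday to the next Tuesday is 5 days.
Jun 30, 1763 + 5 = Jul 5, 1763.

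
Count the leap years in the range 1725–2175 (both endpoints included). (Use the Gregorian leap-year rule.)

Multiples of 4 in [1725,2175]: 112.
Of those, multiples of 100: 4 (not leap unless ÷400).
Multiples of 400: 1.
Leap years = 112 − 4 + 1 = 109.

109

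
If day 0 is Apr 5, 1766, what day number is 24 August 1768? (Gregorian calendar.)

Apr 5, 1766 → Apr 5, 1767: 365 days.
Apr 5, 1767 → Apr 5, 1768: 366 days (Feb 29, 1768 is in that span).
Apr 5, 1768 → May 5, 1768: 30 days (April has 30).
May 5, 1768 → Jun 5, 1768: 31 days (May has 31).
Jun 5, 1768 → Jul 5, 1768: 30 days (June has 30).
Jul 5, 1768 → Aug 5, 1768: 31 days (July has 31).
Aug 5, 1768 → Aug 24, 1768: 19 days.
Total: 872 days.

872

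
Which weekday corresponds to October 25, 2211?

January 1, 2211 is a Tuesday.
Jan 1, 2211 → Feb 1, 2211: 31 days (January has 31).
Feb 1, 2211 → Mar 1, 2211: 28 days (February has 28).
Mar 1, 2211 → Apr 1, 2211: 31 days (March has 31).
Apr 1, 2211 → May 1, 2211: 30 days (April has 30).
May 1, 2211 → Jun 1, 2211: 31 days (May has 31).
Jun 1, 2211 → Jul 1, 2211: 30 days (June has 30).
Jul 1, 2211 → Aug 1, 2211: 31 days (July has 31).
Aug 1, 2211 → Sep 1, 2211: 31 days (August has 31).
Sep 1, 2211 → Oct 1, 2211: 30 days (September has 30).
Oct 1, 2211 → Oct 25, 2211: 24 days.
Total: 297 days.
297 mod 7 = 3, so Tuesday + 3 = Friday.

Friday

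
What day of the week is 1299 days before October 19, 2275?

Friday

First find the weekday of Oct 19, 2275. Doomsday rule: the anchor day for the 2200s is Friday. For year 75: 75÷12 = 6 r 3, and 3÷4 = 0, so 6+3+0 = 9.
Friday + 9 ≡ Sunday — that's 2275's doomsday.
In October the doomsday date is Oct 10.
Oct 19 is 9 days after Oct 10; 9 mod 7 = 2, so Sunday + 2 = Tuesday.
1299 mod 7 = 4, so 1299 days before a Tuesday is Tuesday − 4 = Friday.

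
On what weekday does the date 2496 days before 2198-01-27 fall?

Jan 27, 2198 is a Saturday.
2496 mod 7 = 4, so 2496 days before a Saturday is Saturday − 4 = Tuesday.

Tuesday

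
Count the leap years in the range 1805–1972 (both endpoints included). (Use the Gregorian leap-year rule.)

41

Multiples of 4 in [1805,1972]: 42.
Of those, multiples of 100: 1 (not leap unless ÷400).
Multiples of 400: 0.
Leap years = 42 − 1 + 0 = 41.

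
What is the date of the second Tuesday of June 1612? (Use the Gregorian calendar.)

June 12, 1612

June 1, 1612 is a Friday.
The first Tuesday is therefore June 5 (4 days later).
The second Tuesday is 5 + 1×7 = June 12.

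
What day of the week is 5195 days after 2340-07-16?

Wednesday

First find the weekday of Jul 16, 2340. Doomsday rule: the anchor day for the 2300s is Wednesday. For year 40: 40÷12 = 3 r 4, and 4÷4 = 1, so 3+4+1 = 8.
Wednesday + 8 ≡ Thursday — that's 2340's doomsday.
In July the doomsday date is Jul 11.
Jul 16 is 5 days after Jul 11; 5 mod 7 = 5, so Thursday + 5 = Tuesday.
5195 mod 7 = 1, so 5195 days after a Tuesday is Tuesday + 1 = Wednesday.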